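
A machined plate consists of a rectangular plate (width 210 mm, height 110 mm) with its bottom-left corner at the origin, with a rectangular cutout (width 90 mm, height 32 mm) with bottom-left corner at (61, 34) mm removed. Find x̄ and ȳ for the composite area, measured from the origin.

plate: A = 210 × 110 = 23100.00, centroid at (105.00, 55.00).
hole: A = −(90 × 32) = -2880.00, centroid at (106.00, 50.00).
ΣA = 20220.00 mm²
ΣAx̄ = (23100.00)(105.00) + (-2880.00)(106.00) = 2120220.00 mm³
ΣAȳ = (23100.00)(55.00) + (-2880.00)(50.00) = 1126500.00 mm³
x̄ = 2120220.00 / 20220.00 = 104.86 mm
ȳ = 1126500.00 / 20220.00 = 55.71 mm

x̄ = 104.86 mm, ȳ = 55.71 mm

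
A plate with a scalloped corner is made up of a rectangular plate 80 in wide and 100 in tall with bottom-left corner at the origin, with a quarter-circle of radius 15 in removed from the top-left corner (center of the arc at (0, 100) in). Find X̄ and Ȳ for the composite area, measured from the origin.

X̄ = 40.76 in, Ȳ = 49.01 in

Part | A | x̄ᵢ | ȳᵢ | A·x̄ᵢ | A·ȳᵢ
plate | 8000.00 | 40.00 | 50.00 | 320000.00 | 400000.00
removed quarter-circle | -176.71 | 6.37 | 93.63 | -1125.00 | -16546.46
Σ | 7823.29 |  |  | 318875.00 | 383453.54
X̄ = 318875.00 / 7823.29 = 40.76 in
Ȳ = 383453.54 / 7823.29 = 49.01 in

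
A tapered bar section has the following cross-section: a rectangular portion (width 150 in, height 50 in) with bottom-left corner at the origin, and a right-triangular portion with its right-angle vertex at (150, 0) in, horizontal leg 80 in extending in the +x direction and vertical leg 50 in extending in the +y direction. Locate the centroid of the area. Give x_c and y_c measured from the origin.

x_c = 96.40 in, y_c = 23.25 in

Part | A | x̄ᵢ | ȳᵢ | A·x̄ᵢ | A·ȳᵢ
rectangular portion | 7500.00 | 75.00 | 25.00 | 562500.00 | 187500.00
triangular portion | 2000.00 | 176.67 | 16.67 | 353333.33 | 33333.33
Σ | 9500.00 |  |  | 915833.33 | 220833.33
x_c = 915833.33 / 9500.00 = 96.40 in
y_c = 220833.33 / 9500.00 = 23.25 in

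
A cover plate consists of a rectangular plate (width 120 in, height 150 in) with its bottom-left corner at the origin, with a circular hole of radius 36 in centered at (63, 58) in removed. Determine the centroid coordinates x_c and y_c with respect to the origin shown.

x_c = 59.12 in, y_c = 79.97 in

Part | A | x̄ᵢ | ȳᵢ | A·x̄ᵢ | A·ȳᵢ
plate | 18000.00 | 60.00 | 75.00 | 1080000.00 | 1350000.00
hole | -4071.50 | 63.00 | 58.00 | -256504.76 | -236147.24
Σ | 13928.50 |  |  | 823495.24 | 1113852.76
x_c = 823495.24 / 13928.50 = 59.12 in
y_c = 1113852.76 / 13928.50 = 79.97 in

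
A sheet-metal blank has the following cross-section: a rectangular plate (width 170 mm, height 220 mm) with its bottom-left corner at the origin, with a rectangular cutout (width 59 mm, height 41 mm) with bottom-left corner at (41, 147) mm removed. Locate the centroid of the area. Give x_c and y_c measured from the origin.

x_c = 86.00 mm, y_c = 106.02 mm

plate: A = 170 × 220 = 37400.00, centroid at (85.00, 110.00).
hole: A = −(59 × 41) = -2419.00, centroid at (70.50, 167.50).
ΣA = 34981.00 mm², ΣAx_c = 3008460.50 mm³, ΣAy_c = 3708817.50 mm³.
x_c = 3008460.50/34981.00 = 86.00 mm; y_c = 3708817.50/34981.00 = 106.02 mm.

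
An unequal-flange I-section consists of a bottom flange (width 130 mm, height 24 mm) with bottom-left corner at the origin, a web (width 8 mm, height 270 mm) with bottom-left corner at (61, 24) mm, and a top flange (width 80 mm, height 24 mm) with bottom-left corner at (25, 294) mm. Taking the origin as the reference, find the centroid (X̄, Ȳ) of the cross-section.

X̄ = 65.00 mm, Ȳ = 134.50 mm

Part | A | x̄ᵢ | ȳᵢ | A·x̄ᵢ | A·ȳᵢ
bottom flange | 3120.00 | 65.00 | 12.00 | 202800.00 | 37440.00
web | 2160.00 | 65.00 | 159.00 | 140400.00 | 343440.00
top flange | 1920.00 | 65.00 | 306.00 | 124800.00 | 587520.00
Σ | 7200.00 |  |  | 468000.00 | 968400.00
X̄ = 468000.00 / 7200.00 = 65.00 mm
Ȳ = 968400.00 / 7200.00 = 134.50 mm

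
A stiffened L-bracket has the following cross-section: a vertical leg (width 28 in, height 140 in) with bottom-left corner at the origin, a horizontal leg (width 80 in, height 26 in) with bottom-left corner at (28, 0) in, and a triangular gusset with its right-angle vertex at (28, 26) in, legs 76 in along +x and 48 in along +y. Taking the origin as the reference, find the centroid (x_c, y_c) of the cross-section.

Part | A | x̄ᵢ | ȳᵢ | A·x̄ᵢ | A·ȳᵢ
vertical leg | 3920.00 | 14.00 | 70.00 | 54880.00 | 274400.00
horizontal leg | 2080.00 | 68.00 | 13.00 | 141440.00 | 27040.00
gusset | 1824.00 | 53.33 | 42.00 | 97280.00 | 76608.00
Σ | 7824.00 |  |  | 293600.00 | 378048.00
x_c = 293600.00 / 7824.00 = 37.53 in
y_c = 378048.00 / 7824.00 = 48.32 in

x_c = 37.53 in, y_c = 48.32 in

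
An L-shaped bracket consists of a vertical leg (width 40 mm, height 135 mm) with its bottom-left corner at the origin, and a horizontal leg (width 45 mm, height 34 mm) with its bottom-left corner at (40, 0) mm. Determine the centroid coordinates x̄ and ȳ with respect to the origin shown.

x̄ = 29.38 mm, ȳ = 56.35 mm

Part | A | x̄ᵢ | ȳᵢ | A·x̄ᵢ | A·ȳᵢ
vertical leg | 5400.00 | 20.00 | 67.50 | 108000.00 | 364500.00
horizontal leg | 1530.00 | 62.50 | 17.00 | 95625.00 | 26010.00
Σ | 6930.00 |  |  | 203625.00 | 390510.00
x̄ = 203625.00 / 6930.00 = 29.38 mm
ȳ = 390510.00 / 6930.00 = 56.35 mm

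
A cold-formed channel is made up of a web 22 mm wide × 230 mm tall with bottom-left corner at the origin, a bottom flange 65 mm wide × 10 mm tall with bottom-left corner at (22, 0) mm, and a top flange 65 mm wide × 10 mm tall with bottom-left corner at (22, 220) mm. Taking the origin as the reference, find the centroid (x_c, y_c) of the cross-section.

x_c = 19.89 mm, y_c = 115.00 mm

web: A = 22 × 230 = 5060.00, centroid at (11.00, 115.00).
bottom flange: A = 65 × 10 = 650.00, centroid at (54.50, 5.00).
top flange: A = 65 × 10 = 650.00, centroid at (54.50, 225.00).
ΣA = 6360.00 mm²
ΣAx_c = (5060.00)(11.00) + (650.00)(54.50) + (650.00)(54.50) = 126510.00 mm³
ΣAy_c = (5060.00)(115.00) + (650.00)(5.00) + (650.00)(225.00) = 731400.00 mm³
x_c = 126510.00 / 6360.00 = 19.89 mm
y_c = 731400.00 / 6360.00 = 115.00 mm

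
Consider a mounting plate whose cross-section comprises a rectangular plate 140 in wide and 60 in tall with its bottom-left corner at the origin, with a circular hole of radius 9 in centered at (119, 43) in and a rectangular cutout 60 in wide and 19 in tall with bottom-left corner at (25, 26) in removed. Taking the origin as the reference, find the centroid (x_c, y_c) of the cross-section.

x_c = 70.66 in, y_c = 28.63 in

plate: A = 140 × 60 = 8400.00, centroid at (70.00, 30.00).
hole 1: A = −π·9² = -254.47, centroid at (119.00, 43.00).
hole 2: A = −(60 × 19) = -1140.00, centroid at (55.00, 35.50).
ΣA = 7005.53 in², ΣAx_c = 495018.19 in³, ΣAy_c = 200587.83 in³.
x_c = 495018.19/7005.53 = 70.66 in; y_c = 200587.83/7005.53 = 28.63 in.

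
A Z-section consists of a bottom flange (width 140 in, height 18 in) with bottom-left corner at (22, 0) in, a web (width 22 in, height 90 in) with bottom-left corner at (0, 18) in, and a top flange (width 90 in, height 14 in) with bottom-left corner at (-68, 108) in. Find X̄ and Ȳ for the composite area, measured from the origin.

Part | A | x̄ᵢ | ȳᵢ | A·x̄ᵢ | A·ȳᵢ
bottom flange | 2520.00 | 92.00 | 9.00 | 231840.00 | 22680.00
web | 1980.00 | 11.00 | 63.00 | 21780.00 | 124740.00
top flange | 1260.00 | -23.00 | 115.00 | -28980.00 | 144900.00
Σ | 5760.00 |  |  | 224640.00 | 292320.00
X̄ = 224640.00 / 5760.00 = 39.00 in
Ȳ = 292320.00 / 5760.00 = 50.75 in

X̄ = 39.00 in, Ȳ = 50.75 in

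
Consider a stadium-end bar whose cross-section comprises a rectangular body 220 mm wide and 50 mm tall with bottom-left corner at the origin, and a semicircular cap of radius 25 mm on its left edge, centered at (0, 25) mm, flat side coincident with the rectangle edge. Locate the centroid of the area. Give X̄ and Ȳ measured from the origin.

X̄ = 100.12 mm, Ȳ = 25.00 mm

Part | A | x̄ᵢ | ȳᵢ | A·x̄ᵢ | A·ȳᵢ
rectangular body | 11000.00 | 110.00 | 25.00 | 1210000.00 | 275000.00
semicircular end | 981.75 | -10.61 | 25.00 | -10416.67 | 24543.69
Σ | 11981.75 |  |  | 1199583.33 | 299543.69
X̄ = 1199583.33 / 11981.75 = 100.12 mm
Ȳ = 299543.69 / 11981.75 = 25.00 mm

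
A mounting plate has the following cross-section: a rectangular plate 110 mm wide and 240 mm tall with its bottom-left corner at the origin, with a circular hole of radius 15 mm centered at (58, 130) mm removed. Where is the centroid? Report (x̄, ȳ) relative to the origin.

x̄ = 54.92 mm, ȳ = 119.72 mm

plate: A = 110 × 240 = 26400.00, centroid at (55.00, 120.00).
hole: A = −π·15² = -706.86, centroid at (58.00, 130.00).
ΣA = 25693.14 mm², ΣAx̄ = 1411002.22 mm³, ΣAȳ = 3076108.41 mm³.
x̄ = 1411002.22/25693.14 = 54.92 mm; ȳ = 3076108.41/25693.14 = 119.72 mm.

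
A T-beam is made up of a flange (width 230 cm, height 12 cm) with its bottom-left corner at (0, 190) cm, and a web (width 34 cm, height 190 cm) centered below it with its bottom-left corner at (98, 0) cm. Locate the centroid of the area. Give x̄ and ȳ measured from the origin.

web: A = 34 × 190 = 6460.00, centroid at (115.00, 95.00).
flange: A = 230 × 12 = 2760.00, centroid at (115.00, 196.00).
ΣA = 9220.00 cm²
ΣAx̄ = (6460.00)(115.00) + (2760.00)(115.00) = 1060300.00 cm³
ΣAȳ = (6460.00)(95.00) + (2760.00)(196.00) = 1154660.00 cm³
x̄ = 1060300.00 / 9220.00 = 115.00 cm
ȳ = 1154660.00 / 9220.00 = 125.23 cm

x̄ = 115.00 cm, ȳ = 125.23 cm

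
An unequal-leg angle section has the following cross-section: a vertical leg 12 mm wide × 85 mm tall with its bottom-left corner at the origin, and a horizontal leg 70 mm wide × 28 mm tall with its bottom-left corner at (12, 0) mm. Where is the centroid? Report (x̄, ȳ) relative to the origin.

x̄ = 32.97 mm, ȳ = 23.76 mm

Part | A | x̄ᵢ | ȳᵢ | A·x̄ᵢ | A·ȳᵢ
vertical leg | 1020.00 | 6.00 | 42.50 | 6120.00 | 43350.00
horizontal leg | 1960.00 | 47.00 | 14.00 | 92120.00 | 27440.00
Σ | 2980.00 |  |  | 98240.00 | 70790.00
x̄ = 98240.00 / 2980.00 = 32.97 mm
ȳ = 70790.00 / 2980.00 = 23.76 mm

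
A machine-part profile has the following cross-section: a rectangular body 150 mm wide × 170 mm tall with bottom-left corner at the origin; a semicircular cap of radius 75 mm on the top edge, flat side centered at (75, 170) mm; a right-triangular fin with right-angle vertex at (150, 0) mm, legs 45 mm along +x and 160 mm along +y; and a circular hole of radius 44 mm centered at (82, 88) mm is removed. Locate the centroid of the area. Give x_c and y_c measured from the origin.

x_c = 83.83 mm, y_c = 113.26 mm

rectangular body: A = 150 × 170 = 25500.00, centroid at (75.00, 85.00).
semicircular top: A = ½π·75² = 8835.73, centroid at (75.00, 201.83).
triangular fin: A = ½·45·160 = 3600.00, centroid at (165.00, 53.33).
hole: A = −π·44² = -6082.12, centroid at (82.00, 88.00).
ΣA = 31853.61 mm²
ΣAx_c = (25500.00)(75.00) + (8835.73)(75.00) + (3600.00)(165.00) + (-6082.12)(82.00) = 2670445.58 mm³
ΣAy_c = (25500.00)(85.00) + (8835.73)(201.83) + (3600.00)(53.33) + (-6082.12)(88.00) = 3607597.13 mm³
x_c = 2670445.58 / 31853.61 = 83.83 mm
y_c = 3607597.13 / 31853.61 = 113.26 mm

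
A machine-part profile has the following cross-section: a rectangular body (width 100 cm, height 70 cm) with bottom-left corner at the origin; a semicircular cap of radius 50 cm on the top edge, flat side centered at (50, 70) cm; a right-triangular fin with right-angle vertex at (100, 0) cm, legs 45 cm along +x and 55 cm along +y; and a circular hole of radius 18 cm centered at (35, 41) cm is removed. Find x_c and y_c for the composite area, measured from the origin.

x_c = 58.59 cm, y_c = 52.41 cm

rectangular body: A = 100 × 70 = 7000.00, centroid at (50.00, 35.00).
semicircular top: A = ½π·50² = 3926.99, centroid at (50.00, 91.22).
triangular fin: A = ½·45·55 = 1237.50, centroid at (115.00, 18.33).
hole: A = −π·18² = -1017.88, centroid at (35.00, 41.00).
ΣA = 11146.61 cm²
ΣAx_c = (7000.00)(50.00) + (3926.99)(50.00) + (1237.50)(115.00) + (-1017.88)(35.00) = 653036.38 cm³
ΣAy_c = (7000.00)(35.00) + (3926.99)(91.22) + (1237.50)(18.33) + (-1017.88)(41.00) = 584177.27 cm³
x_c = 653036.38 / 11146.61 = 58.59 cm
y_c = 584177.27 / 11146.61 = 52.41 cm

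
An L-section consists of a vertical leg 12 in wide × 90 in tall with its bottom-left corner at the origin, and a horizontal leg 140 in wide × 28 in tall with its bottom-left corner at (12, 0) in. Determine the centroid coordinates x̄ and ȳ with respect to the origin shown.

vertical leg: A = 12 × 90 = 1080.00, centroid at (6.00, 45.00).
horizontal leg: A = 140 × 28 = 3920.00, centroid at (82.00, 14.00).
ΣA = 5000.00 in², ΣAx̄ = 327920.00 in³, ΣAȳ = 103480.00 in³.
x̄ = 327920.00/5000.00 = 65.58 in; ȳ = 103480.00/5000.00 = 20.70 in.

x̄ = 65.58 in, ȳ = 20.70 in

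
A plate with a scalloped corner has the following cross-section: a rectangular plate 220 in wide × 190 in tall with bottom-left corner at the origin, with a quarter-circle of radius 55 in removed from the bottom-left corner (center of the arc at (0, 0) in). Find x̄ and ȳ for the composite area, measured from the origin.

plate: A = 220 × 190 = 41800.00, centroid at (110.00, 95.00).
removed quarter-circle: A = −¼π·55² = -2375.83, centroid at (23.34, 23.34).
ΣA = 39424.17 in²
ΣAx̄ = (41800.00)(110.00) + (-2375.83)(23.34) = 4542541.67 in³
ΣAȳ = (41800.00)(95.00) + (-2375.83)(23.34) = 3915541.67 in³
x̄ = 4542541.67 / 39424.17 = 115.22 in
ȳ = 3915541.67 / 39424.17 = 99.32 in

x̄ = 115.22 in, ȳ = 99.32 in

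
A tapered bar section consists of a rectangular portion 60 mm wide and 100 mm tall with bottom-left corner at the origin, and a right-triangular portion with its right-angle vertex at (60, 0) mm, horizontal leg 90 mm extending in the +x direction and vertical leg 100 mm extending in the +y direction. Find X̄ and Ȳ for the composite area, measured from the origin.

rectangular portion: A = 60 × 100 = 6000.00, centroid at (30.00, 50.00).
triangular portion: A = ½·90·100 = 4500.00, centroid at (90.00, 33.33).
ΣA = 10500.00 mm², ΣAX̄ = 585000.00 mm³, ΣAȲ = 450000.00 mm³.
X̄ = 585000.00/10500.00 = 55.71 mm; Ȳ = 450000.00/10500.00 = 42.86 mm.

X̄ = 55.71 mm, Ȳ = 42.86 mm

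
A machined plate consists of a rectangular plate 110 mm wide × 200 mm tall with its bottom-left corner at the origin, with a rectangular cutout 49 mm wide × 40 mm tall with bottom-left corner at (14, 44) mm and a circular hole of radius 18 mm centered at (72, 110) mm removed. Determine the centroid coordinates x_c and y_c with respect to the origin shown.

x_c = 55.79 mm, y_c = 103.17 mm

plate: A = 110 × 200 = 22000.00, centroid at (55.00, 100.00).
hole 1: A = −(49 × 40) = -1960.00, centroid at (38.50, 64.00).
hole 2: A = −π·18² = -1017.88, centroid at (72.00, 110.00).
ΣA = 19022.12 mm², ΣAx_c = 1061252.93 mm³, ΣAy_c = 1962593.64 mm³.
x_c = 1061252.93/19022.12 = 55.79 mm; y_c = 1962593.64/19022.12 = 103.17 mm.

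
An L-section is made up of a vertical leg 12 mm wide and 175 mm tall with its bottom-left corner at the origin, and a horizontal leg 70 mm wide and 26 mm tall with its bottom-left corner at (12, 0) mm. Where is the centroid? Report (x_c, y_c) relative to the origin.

vertical leg: A = 12 × 175 = 2100.00, centroid at (6.00, 87.50).
horizontal leg: A = 70 × 26 = 1820.00, centroid at (47.00, 13.00).
ΣA = 3920.00 mm², ΣAx_c = 98140.00 mm³, ΣAy_c = 207410.00 mm³.
x_c = 98140.00/3920.00 = 25.04 mm; y_c = 207410.00/3920.00 = 52.91 mm.

x_c = 25.04 mm, y_c = 52.91 mm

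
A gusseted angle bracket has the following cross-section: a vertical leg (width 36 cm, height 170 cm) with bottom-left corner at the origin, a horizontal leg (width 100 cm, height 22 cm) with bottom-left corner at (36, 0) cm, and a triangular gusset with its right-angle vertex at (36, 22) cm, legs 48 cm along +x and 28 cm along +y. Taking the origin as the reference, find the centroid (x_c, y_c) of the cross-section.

Part | A | x̄ᵢ | ȳᵢ | A·x̄ᵢ | A·ȳᵢ
vertical leg | 6120.00 | 18.00 | 85.00 | 110160.00 | 520200.00
horizontal leg | 2200.00 | 86.00 | 11.00 | 189200.00 | 24200.00
gusset | 672.00 | 52.00 | 31.33 | 34944.00 | 21056.00
Σ | 8992.00 |  |  | 334304.00 | 565456.00
x_c = 334304.00 / 8992.00 = 37.18 cm
y_c = 565456.00 / 8992.00 = 62.88 cm

x_c = 37.18 cm, y_c = 62.88 cm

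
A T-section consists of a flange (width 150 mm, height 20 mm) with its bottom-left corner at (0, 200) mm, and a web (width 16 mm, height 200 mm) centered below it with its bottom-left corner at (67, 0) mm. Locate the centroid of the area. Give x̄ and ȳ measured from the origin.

web: A = 16 × 200 = 3200.00, centroid at (75.00, 100.00).
flange: A = 150 × 20 = 3000.00, centroid at (75.00, 210.00).
ΣA = 6200.00 mm²
ΣAx̄ = (3200.00)(75.00) + (3000.00)(75.00) = 465000.00 mm³
ΣAȳ = (3200.00)(100.00) + (3000.00)(210.00) = 950000.00 mm³
x̄ = 465000.00 / 6200.00 = 75.00 mm
ȳ = 950000.00 / 6200.00 = 153.23 mm

x̄ = 75.00 mm, ȳ = 153.23 mm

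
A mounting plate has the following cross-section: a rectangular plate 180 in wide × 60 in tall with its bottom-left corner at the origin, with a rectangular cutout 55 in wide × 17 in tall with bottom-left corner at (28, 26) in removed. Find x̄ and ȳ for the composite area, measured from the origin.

x̄ = 93.27 in, ȳ = 29.57 in

plate: A = 180 × 60 = 10800.00, centroid at (90.00, 30.00).
hole: A = −(55 × 17) = -935.00, centroid at (55.50, 34.50).
ΣA = 9865.00 in², ΣAx̄ = 920107.50 in³, ΣAȳ = 291742.50 in³.
x̄ = 920107.50/9865.00 = 93.27 in; ȳ = 291742.50/9865.00 = 29.57 in.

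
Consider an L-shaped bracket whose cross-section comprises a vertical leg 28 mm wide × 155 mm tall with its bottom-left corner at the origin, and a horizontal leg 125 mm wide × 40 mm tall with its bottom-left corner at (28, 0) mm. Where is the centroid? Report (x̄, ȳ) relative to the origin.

Part | A | x̄ᵢ | ȳᵢ | A·x̄ᵢ | A·ȳᵢ
vertical leg | 4340.00 | 14.00 | 77.50 | 60760.00 | 336350.00
horizontal leg | 5000.00 | 90.50 | 20.00 | 452500.00 | 100000.00
Σ | 9340.00 |  |  | 513260.00 | 436350.00
x̄ = 513260.00 / 9340.00 = 54.95 mm
ȳ = 436350.00 / 9340.00 = 46.72 mm

x̄ = 54.95 mm, ȳ = 46.72 mm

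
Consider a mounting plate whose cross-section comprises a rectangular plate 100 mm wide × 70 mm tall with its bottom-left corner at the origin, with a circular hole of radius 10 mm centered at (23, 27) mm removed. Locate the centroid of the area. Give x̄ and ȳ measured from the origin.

x̄ = 51.27 mm, ȳ = 35.38 mm

Part | A | x̄ᵢ | ȳᵢ | A·x̄ᵢ | A·ȳᵢ
plate | 7000.00 | 50.00 | 35.00 | 350000.00 | 245000.00
hole | -314.16 | 23.00 | 27.00 | -7225.66 | -8482.30
Σ | 6685.84 |  |  | 342774.34 | 236517.70
x̄ = 342774.34 / 6685.84 = 51.27 mm
ȳ = 236517.70 / 6685.84 = 35.38 mm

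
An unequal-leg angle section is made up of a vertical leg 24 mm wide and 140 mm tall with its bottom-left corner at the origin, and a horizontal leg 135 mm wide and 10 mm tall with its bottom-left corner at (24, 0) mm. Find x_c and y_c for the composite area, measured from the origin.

vertical leg: A = 24 × 140 = 3360.00, centroid at (12.00, 70.00).
horizontal leg: A = 135 × 10 = 1350.00, centroid at (91.50, 5.00).
ΣA = 4710.00 mm²
ΣAx_c = (3360.00)(12.00) + (1350.00)(91.50) = 163845.00 mm³
ΣAy_c = (3360.00)(70.00) + (1350.00)(5.00) = 241950.00 mm³
x_c = 163845.00 / 4710.00 = 34.79 mm
y_c = 241950.00 / 4710.00 = 51.37 mm

x_c = 34.79 mm, y_c = 51.37 mm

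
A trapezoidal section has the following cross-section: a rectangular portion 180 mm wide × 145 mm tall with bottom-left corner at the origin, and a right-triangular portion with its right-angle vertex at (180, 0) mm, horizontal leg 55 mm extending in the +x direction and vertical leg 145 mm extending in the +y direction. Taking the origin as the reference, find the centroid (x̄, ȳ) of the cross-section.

rectangular portion: A = 180 × 145 = 26100.00, centroid at (90.00, 72.50).
triangular portion: A = ½·55·145 = 3987.50, centroid at (198.33, 48.33).
ΣA = 30087.50 mm², ΣAx̄ = 3139854.17 mm³, ΣAȳ = 2084979.17 mm³.
x̄ = 3139854.17/30087.50 = 104.36 mm; ȳ = 2084979.17/30087.50 = 69.30 mm.

x̄ = 104.36 mm, ȳ = 69.30 mm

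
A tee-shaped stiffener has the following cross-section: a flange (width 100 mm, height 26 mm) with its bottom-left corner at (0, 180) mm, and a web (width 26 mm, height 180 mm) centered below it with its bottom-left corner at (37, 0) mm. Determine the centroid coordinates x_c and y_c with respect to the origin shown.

Part | A | x̄ᵢ | ȳᵢ | A·x̄ᵢ | A·ȳᵢ
web | 4680.00 | 50.00 | 90.00 | 234000.00 | 421200.00
flange | 2600.00 | 50.00 | 193.00 | 130000.00 | 501800.00
Σ | 7280.00 |  |  | 364000.00 | 923000.00
x_c = 364000.00 / 7280.00 = 50.00 mm
y_c = 923000.00 / 7280.00 = 126.79 mm

x_c = 50.00 mm, y_c = 126.79 mm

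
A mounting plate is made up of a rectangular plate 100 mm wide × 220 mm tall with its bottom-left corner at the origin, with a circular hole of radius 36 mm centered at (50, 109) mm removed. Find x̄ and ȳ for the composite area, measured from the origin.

plate: A = 100 × 220 = 22000.00, centroid at (50.00, 110.00).
hole: A = −π·36² = -4071.50, centroid at (50.00, 109.00).
ΣA = 17928.50 mm²
ΣAx̄ = (22000.00)(50.00) + (-4071.50)(50.00) = 896424.80 mm³
ΣAȳ = (22000.00)(110.00) + (-4071.50)(109.00) = 1976206.06 mm³
x̄ = 896424.80 / 17928.50 = 50.00 mm
ȳ = 1976206.06 / 17928.50 = 110.23 mm

x̄ = 50.00 mm, ȳ = 110.23 mm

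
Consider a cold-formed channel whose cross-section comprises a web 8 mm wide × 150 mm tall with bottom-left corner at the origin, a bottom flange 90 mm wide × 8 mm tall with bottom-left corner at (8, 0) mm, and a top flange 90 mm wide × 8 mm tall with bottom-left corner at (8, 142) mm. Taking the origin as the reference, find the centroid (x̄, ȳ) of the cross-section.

x̄ = 30.73 mm, ȳ = 75.00 mm

web: A = 8 × 150 = 1200.00, centroid at (4.00, 75.00).
bottom flange: A = 90 × 8 = 720.00, centroid at (53.00, 4.00).
top flange: A = 90 × 8 = 720.00, centroid at (53.00, 146.00).
ΣA = 2640.00 mm², ΣAx̄ = 81120.00 mm³, ΣAȳ = 198000.00 mm³.
x̄ = 81120.00/2640.00 = 30.73 mm; ȳ = 198000.00/2640.00 = 75.00 mm.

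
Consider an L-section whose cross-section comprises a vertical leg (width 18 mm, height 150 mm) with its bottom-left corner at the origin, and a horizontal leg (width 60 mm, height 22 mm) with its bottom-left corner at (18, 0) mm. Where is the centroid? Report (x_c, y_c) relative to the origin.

vertical leg: A = 18 × 150 = 2700.00, centroid at (9.00, 75.00).
horizontal leg: A = 60 × 22 = 1320.00, centroid at (48.00, 11.00).
ΣA = 4020.00 mm²
ΣAx_c = (2700.00)(9.00) + (1320.00)(48.00) = 87660.00 mm³
ΣAy_c = (2700.00)(75.00) + (1320.00)(11.00) = 217020.00 mm³
x_c = 87660.00 / 4020.00 = 21.81 mm
y_c = 217020.00 / 4020.00 = 53.99 mm

x_c = 21.81 mm, y_c = 53.99 mm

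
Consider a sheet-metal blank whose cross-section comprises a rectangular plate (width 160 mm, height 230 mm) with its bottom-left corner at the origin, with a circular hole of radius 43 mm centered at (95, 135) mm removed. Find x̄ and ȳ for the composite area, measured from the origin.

plate: A = 160 × 230 = 36800.00, centroid at (80.00, 115.00).
hole: A = −π·43² = -5808.80, centroid at (95.00, 135.00).
ΣA = 30991.20 mm², ΣAx̄ = 2392163.54 mm³, ΣAȳ = 3447811.35 mm³.
x̄ = 2392163.54/30991.20 = 77.19 mm; ȳ = 3447811.35/30991.20 = 111.25 mm.

x̄ = 77.19 mm, ȳ = 111.25 mm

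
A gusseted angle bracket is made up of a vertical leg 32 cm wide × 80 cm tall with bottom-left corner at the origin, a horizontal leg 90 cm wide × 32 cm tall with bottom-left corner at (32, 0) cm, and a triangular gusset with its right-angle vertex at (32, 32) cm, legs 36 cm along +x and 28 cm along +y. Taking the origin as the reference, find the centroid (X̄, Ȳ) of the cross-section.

X̄ = 47.93 cm, Ȳ = 28.48 cm

vertical leg: A = 32 × 80 = 2560.00, centroid at (16.00, 40.00).
horizontal leg: A = 90 × 32 = 2880.00, centroid at (77.00, 16.00).
gusset: A = ½·36·28 = 504.00, centroid at (44.00, 41.33).
ΣA = 5944.00 cm², ΣAX̄ = 284896.00 cm³, ΣAȲ = 169312.00 cm³.
X̄ = 284896.00/5944.00 = 47.93 cm; Ȳ = 169312.00/5944.00 = 28.48 cm.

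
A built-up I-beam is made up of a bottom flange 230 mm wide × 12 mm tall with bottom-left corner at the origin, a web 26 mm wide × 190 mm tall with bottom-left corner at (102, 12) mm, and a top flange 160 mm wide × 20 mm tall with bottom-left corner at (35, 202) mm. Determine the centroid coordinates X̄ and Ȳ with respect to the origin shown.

bottom flange: A = 230 × 12 = 2760.00, centroid at (115.00, 6.00).
web: A = 26 × 190 = 4940.00, centroid at (115.00, 107.00).
top flange: A = 160 × 20 = 3200.00, centroid at (115.00, 212.00).
ΣA = 10900.00 mm²
ΣAX̄ = (2760.00)(115.00) + (4940.00)(115.00) + (3200.00)(115.00) = 1253500.00 mm³
ΣAȲ = (2760.00)(6.00) + (4940.00)(107.00) + (3200.00)(212.00) = 1223540.00 mm³
X̄ = 1253500.00 / 10900.00 = 115.00 mm
Ȳ = 1223540.00 / 10900.00 = 112.25 mm

X̄ = 115.00 mm, Ȳ = 112.25 mm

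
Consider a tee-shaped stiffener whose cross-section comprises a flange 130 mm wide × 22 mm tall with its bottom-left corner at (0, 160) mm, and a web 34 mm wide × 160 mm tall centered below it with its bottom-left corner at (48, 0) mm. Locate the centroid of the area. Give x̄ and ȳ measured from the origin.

Part | A | x̄ᵢ | ȳᵢ | A·x̄ᵢ | A·ȳᵢ
web | 5440.00 | 65.00 | 80.00 | 353600.00 | 435200.00
flange | 2860.00 | 65.00 | 171.00 | 185900.00 | 489060.00
Σ | 8300.00 |  |  | 539500.00 | 924260.00
x̄ = 539500.00 / 8300.00 = 65.00 mm
ȳ = 924260.00 / 8300.00 = 111.36 mm

x̄ = 65.00 mm, ȳ = 111.36 mm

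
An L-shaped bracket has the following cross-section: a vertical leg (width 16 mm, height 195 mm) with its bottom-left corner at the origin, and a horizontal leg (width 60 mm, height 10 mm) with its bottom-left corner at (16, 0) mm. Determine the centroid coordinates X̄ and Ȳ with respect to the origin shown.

vertical leg: A = 16 × 195 = 3120.00, centroid at (8.00, 97.50).
horizontal leg: A = 60 × 10 = 600.00, centroid at (46.00, 5.00).
ΣA = 3720.00 mm², ΣAX̄ = 52560.00 mm³, ΣAȲ = 307200.00 mm³.
X̄ = 52560.00/3720.00 = 14.13 mm; Ȳ = 307200.00/3720.00 = 82.58 mm.

X̄ = 14.13 mm, Ȳ = 82.58 mm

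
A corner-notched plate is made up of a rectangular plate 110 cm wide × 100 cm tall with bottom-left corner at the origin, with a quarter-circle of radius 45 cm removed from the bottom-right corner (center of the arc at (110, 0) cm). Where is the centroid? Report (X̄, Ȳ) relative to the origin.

X̄ = 48.93 cm, Ȳ = 55.22 cm

Part | A | x̄ᵢ | ȳᵢ | A·x̄ᵢ | A·ȳᵢ
plate | 11000.00 | 55.00 | 50.00 | 605000.00 | 550000.00
removed quarter-circle | -1590.43 | 90.90 | 19.10 | -144572.44 | -30375.00
Σ | 9409.57 |  |  | 460427.56 | 519625.00
X̄ = 460427.56 / 9409.57 = 48.93 cm
Ȳ = 519625.00 / 9409.57 = 55.22 cm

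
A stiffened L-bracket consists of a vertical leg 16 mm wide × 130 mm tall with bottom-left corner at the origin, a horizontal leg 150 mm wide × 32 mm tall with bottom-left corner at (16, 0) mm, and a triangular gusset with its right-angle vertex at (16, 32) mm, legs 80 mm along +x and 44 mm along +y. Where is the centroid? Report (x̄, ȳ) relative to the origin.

vertical leg: A = 16 × 130 = 2080.00, centroid at (8.00, 65.00).
horizontal leg: A = 150 × 32 = 4800.00, centroid at (91.00, 16.00).
gusset: A = ½·80·44 = 1760.00, centroid at (42.67, 46.67).
ΣA = 8640.00 mm², ΣAx̄ = 528533.33 mm³, ΣAȳ = 294133.33 mm³.
x̄ = 528533.33/8640.00 = 61.17 mm; ȳ = 294133.33/8640.00 = 34.04 mm.

x̄ = 61.17 mm, ȳ = 34.04 mm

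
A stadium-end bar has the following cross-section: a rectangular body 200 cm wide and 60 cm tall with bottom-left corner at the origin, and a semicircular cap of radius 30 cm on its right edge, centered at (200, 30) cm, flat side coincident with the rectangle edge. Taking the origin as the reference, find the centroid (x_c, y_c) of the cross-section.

x_c = 111.88 cm, y_c = 30.00 cm

rectangular body: A = 200 × 60 = 12000.00, centroid at (100.00, 30.00).
semicircular end: A = ½π·30² = 1413.72, centroid at (212.73, 30.00).
ΣA = 13413.72 cm², ΣAx_c = 1500743.34 cm³, ΣAy_c = 402411.50 cm³.
x_c = 1500743.34/13413.72 = 111.88 cm; y_c = 402411.50/13413.72 = 30.00 cm.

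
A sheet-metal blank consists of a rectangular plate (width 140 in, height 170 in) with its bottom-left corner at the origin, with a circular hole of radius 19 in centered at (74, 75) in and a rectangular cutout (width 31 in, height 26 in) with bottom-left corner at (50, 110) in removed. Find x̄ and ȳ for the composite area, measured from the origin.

plate: A = 140 × 170 = 23800.00, centroid at (70.00, 85.00).
hole 1: A = −π·19² = -1134.11, centroid at (74.00, 75.00).
hole 2: A = −(31 × 26) = -806.00, centroid at (65.50, 123.00).
ΣA = 21859.89 in²
ΣAx̄ = (23800.00)(70.00) + (-1134.11)(74.00) + (-806.00)(65.50) = 1529282.49 in³
ΣAȳ = (23800.00)(85.00) + (-1134.11)(75.00) + (-806.00)(123.00) = 1838803.38 in³
x̄ = 1529282.49 / 21859.89 = 69.96 in
ȳ = 1838803.38 / 21859.89 = 84.12 in

x̄ = 69.96 in, ȳ = 84.12 in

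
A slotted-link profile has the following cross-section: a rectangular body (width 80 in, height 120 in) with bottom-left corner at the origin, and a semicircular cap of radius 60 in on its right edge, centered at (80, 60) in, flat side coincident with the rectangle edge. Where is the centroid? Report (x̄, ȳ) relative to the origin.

rectangular body: A = 80 × 120 = 9600.00, centroid at (40.00, 60.00).
semicircular end: A = ½π·60² = 5654.87, centroid at (105.46, 60.00).
ΣA = 15254.87 in²
ΣAx̄ = (9600.00)(40.00) + (5654.87)(105.46) = 980389.34 in³
ΣAȳ = (9600.00)(60.00) + (5654.87)(60.00) = 915292.01 in³
x̄ = 980389.34 / 15254.87 = 64.27 in
ȳ = 915292.01 / 15254.87 = 60.00 in

x̄ = 64.27 in, ȳ = 60.00 in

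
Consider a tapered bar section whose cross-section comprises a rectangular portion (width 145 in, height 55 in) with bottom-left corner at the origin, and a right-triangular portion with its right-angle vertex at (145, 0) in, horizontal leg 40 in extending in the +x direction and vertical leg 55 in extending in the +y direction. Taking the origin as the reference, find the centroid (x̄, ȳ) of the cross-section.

x̄ = 82.90 in, ȳ = 26.39 in

rectangular portion: A = 145 × 55 = 7975.00, centroid at (72.50, 27.50).
triangular portion: A = ½·40·55 = 1100.00, centroid at (158.33, 18.33).
ΣA = 9075.00 in², ΣAx̄ = 752354.17 in³, ΣAȳ = 239479.17 in³.
x̄ = 752354.17/9075.00 = 82.90 in; ȳ = 239479.17/9075.00 = 26.39 in.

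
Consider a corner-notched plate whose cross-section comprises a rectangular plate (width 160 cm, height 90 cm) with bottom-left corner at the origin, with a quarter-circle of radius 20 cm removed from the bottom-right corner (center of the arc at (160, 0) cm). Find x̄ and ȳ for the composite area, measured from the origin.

plate: A = 160 × 90 = 14400.00, centroid at (80.00, 45.00).
removed quarter-circle: A = −¼π·20² = -314.16, centroid at (151.51, 8.49).
ΣA = 14085.84 cm², ΣAx̄ = 1104401.18 cm³, ΣAȳ = 645333.33 cm³.
x̄ = 1104401.18/14085.84 = 78.41 cm; ȳ = 645333.33/14085.84 = 45.81 cm.

x̄ = 78.41 cm, ȳ = 45.81 cm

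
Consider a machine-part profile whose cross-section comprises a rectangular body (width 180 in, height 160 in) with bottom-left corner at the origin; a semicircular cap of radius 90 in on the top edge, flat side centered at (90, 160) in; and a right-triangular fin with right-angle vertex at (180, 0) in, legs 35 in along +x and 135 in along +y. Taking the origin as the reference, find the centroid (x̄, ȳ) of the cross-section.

Part | A | x̄ᵢ | ȳᵢ | A·x̄ᵢ | A·ȳᵢ
rectangular body | 28800.00 | 90.00 | 80.00 | 2592000.00 | 2304000.00
semicircular top | 12723.45 | 90.00 | 198.20 | 1145110.52 | 2521752.04
triangular fin | 2362.50 | 191.67 | 45.00 | 452812.50 | 106312.50
Σ | 43885.95 |  |  | 4189923.02 | 4932064.54
x̄ = 4189923.02 / 43885.95 = 95.47 in
ȳ = 4932064.54 / 43885.95 = 112.38 in

x̄ = 95.47 in, ȳ = 112.38 in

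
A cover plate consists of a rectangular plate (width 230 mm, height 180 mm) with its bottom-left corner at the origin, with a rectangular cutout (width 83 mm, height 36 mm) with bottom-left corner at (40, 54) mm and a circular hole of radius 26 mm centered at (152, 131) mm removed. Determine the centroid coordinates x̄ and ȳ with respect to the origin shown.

x̄ = 115.59 mm, ȳ = 89.08 mm

plate: A = 230 × 180 = 41400.00, centroid at (115.00, 90.00).
hole 1: A = −(83 × 36) = -2988.00, centroid at (81.50, 72.00).
hole 2: A = −π·26² = -2123.72, centroid at (152.00, 131.00).
ΣA = 36288.28 mm², ΣAx̄ = 4194673.07 mm³, ΣAȳ = 3232657.12 mm³.
x̄ = 4194673.07/36288.28 = 115.59 mm; ȳ = 3232657.12/36288.28 = 89.08 mm.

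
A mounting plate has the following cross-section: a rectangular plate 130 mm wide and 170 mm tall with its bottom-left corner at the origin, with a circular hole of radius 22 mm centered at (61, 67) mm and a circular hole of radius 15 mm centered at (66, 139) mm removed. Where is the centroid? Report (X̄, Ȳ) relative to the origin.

X̄ = 65.27 mm, Ȳ = 84.46 mm

plate: A = 130 × 170 = 22100.00, centroid at (65.00, 85.00).
hole 1: A = −π·22² = -1520.53, centroid at (61.00, 67.00).
hole 2: A = −π·15² = -706.86, centroid at (66.00, 139.00).
ΣA = 19872.61 mm²
ΣAX̄ = (22100.00)(65.00) + (-1520.53)(61.00) + (-706.86)(66.00) = 1297094.97 mm³
ΣAȲ = (22100.00)(85.00) + (-1520.53)(67.00) + (-706.86)(139.00) = 1678371.12 mm³
X̄ = 1297094.97 / 19872.61 = 65.27 mm
Ȳ = 1678371.12 / 19872.61 = 84.46 mm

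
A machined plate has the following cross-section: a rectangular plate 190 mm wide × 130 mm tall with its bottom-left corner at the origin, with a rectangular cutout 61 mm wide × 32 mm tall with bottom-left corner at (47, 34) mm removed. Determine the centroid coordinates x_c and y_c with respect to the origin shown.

plate: A = 190 × 130 = 24700.00, centroid at (95.00, 65.00).
hole: A = −(61 × 32) = -1952.00, centroid at (77.50, 50.00).
ΣA = 22748.00 mm²
ΣAx_c = (24700.00)(95.00) + (-1952.00)(77.50) = 2195220.00 mm³
ΣAy_c = (24700.00)(65.00) + (-1952.00)(50.00) = 1507900.00 mm³
x_c = 2195220.00 / 22748.00 = 96.50 mm
y_c = 1507900.00 / 22748.00 = 66.29 mm

x_c = 96.50 mm, y_c = 66.29 mm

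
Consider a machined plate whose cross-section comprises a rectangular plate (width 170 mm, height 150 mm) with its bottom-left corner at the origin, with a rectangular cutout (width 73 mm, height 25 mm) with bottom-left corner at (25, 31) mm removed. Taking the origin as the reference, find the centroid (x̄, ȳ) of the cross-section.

Part | A | x̄ᵢ | ȳᵢ | A·x̄ᵢ | A·ȳᵢ
plate | 25500.00 | 85.00 | 75.00 | 2167500.00 | 1912500.00
hole | -1825.00 | 61.50 | 43.50 | -112237.50 | -79387.50
Σ | 23675.00 |  |  | 2055262.50 | 1833112.50
x̄ = 2055262.50 / 23675.00 = 86.81 mm
ȳ = 1833112.50 / 23675.00 = 77.43 mm

x̄ = 86.81 mm, ȳ = 77.43 mm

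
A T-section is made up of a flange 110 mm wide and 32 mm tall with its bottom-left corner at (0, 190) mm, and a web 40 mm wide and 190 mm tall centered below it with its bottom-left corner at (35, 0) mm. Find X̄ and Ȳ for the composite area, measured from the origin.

web: A = 40 × 190 = 7600.00, centroid at (55.00, 95.00).
flange: A = 110 × 32 = 3520.00, centroid at (55.00, 206.00).
ΣA = 11120.00 mm²
ΣAX̄ = (7600.00)(55.00) + (3520.00)(55.00) = 611600.00 mm³
ΣAȲ = (7600.00)(95.00) + (3520.00)(206.00) = 1447120.00 mm³
X̄ = 611600.00 / 11120.00 = 55.00 mm
Ȳ = 1447120.00 / 11120.00 = 130.14 mm

X̄ = 55.00 mm, Ȳ = 130.14 mm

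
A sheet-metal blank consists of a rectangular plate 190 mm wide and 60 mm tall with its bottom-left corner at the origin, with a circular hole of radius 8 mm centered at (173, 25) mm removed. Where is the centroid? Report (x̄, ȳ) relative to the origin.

plate: A = 190 × 60 = 11400.00, centroid at (95.00, 30.00).
hole: A = −π·8² = -201.06, centroid at (173.00, 25.00).
ΣA = 11198.94 mm², ΣAx̄ = 1048216.29 mm³, ΣAȳ = 336973.45 mm³.
x̄ = 1048216.29/11198.94 = 93.60 mm; ȳ = 336973.45/11198.94 = 30.09 mm.

x̄ = 93.60 mm, ȳ = 30.09 mm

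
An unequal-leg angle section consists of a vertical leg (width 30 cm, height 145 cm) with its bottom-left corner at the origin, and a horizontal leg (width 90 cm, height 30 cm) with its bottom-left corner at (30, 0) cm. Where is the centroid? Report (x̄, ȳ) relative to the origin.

Part | A | x̄ᵢ | ȳᵢ | A·x̄ᵢ | A·ȳᵢ
vertical leg | 4350.00 | 15.00 | 72.50 | 65250.00 | 315375.00
horizontal leg | 2700.00 | 75.00 | 15.00 | 202500.00 | 40500.00
Σ | 7050.00 |  |  | 267750.00 | 355875.00
x̄ = 267750.00 / 7050.00 = 37.98 cm
ȳ = 355875.00 / 7050.00 = 50.48 cm

x̄ = 37.98 cm, ȳ = 50.48 cm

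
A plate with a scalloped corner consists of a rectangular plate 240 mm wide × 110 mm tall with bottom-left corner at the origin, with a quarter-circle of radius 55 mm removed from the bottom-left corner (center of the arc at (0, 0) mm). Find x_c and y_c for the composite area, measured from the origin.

x_c = 129.56 mm, y_c = 58.13 mm

plate: A = 240 × 110 = 26400.00, centroid at (120.00, 55.00).
removed quarter-circle: A = −¼π·55² = -2375.83, centroid at (23.34, 23.34).
ΣA = 24024.17 mm², ΣAx_c = 3112541.67 mm³, ΣAy_c = 1396541.67 mm³.
x_c = 3112541.67/24024.17 = 129.56 mm; y_c = 1396541.67/24024.17 = 58.13 mm.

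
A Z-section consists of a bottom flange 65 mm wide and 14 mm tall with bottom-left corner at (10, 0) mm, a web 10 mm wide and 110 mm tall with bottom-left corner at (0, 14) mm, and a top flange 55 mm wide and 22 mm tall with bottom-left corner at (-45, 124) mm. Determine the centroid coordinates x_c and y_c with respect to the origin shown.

Part | A | x̄ᵢ | ȳᵢ | A·x̄ᵢ | A·ȳᵢ
bottom flange | 910.00 | 42.50 | 7.00 | 38675.00 | 6370.00
web | 1100.00 | 5.00 | 69.00 | 5500.00 | 75900.00
top flange | 1210.00 | -17.50 | 135.00 | -21175.00 | 163350.00
Σ | 3220.00 |  |  | 23000.00 | 245620.00
x_c = 23000.00 / 3220.00 = 7.14 mm
y_c = 245620.00 / 3220.00 = 76.28 mm

x_c = 7.14 mm, y_c = 76.28 mm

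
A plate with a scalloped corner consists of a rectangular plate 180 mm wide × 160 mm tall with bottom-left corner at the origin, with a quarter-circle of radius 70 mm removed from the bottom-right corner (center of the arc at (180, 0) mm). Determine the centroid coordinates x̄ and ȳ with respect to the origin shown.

Part | A | x̄ᵢ | ȳᵢ | A·x̄ᵢ | A·ȳᵢ
plate | 28800.00 | 90.00 | 80.00 | 2592000.00 | 2304000.00
removed quarter-circle | -3848.45 | 150.29 | 29.71 | -578387.85 | -114333.33
Σ | 24951.55 |  |  | 2013612.15 | 2189666.67
x̄ = 2013612.15 / 24951.55 = 80.70 mm
ȳ = 2189666.67 / 24951.55 = 87.76 mm

x̄ = 80.70 mm, ȳ = 87.76 mm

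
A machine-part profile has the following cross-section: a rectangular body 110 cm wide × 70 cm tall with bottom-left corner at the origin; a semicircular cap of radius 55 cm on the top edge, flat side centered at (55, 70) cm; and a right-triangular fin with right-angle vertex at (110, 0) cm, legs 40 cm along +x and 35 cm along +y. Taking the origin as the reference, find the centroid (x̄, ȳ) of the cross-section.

x̄ = 58.64 cm, ȳ = 54.84 cm

rectangular body: A = 110 × 70 = 7700.00, centroid at (55.00, 35.00).
semicircular top: A = ½π·55² = 4751.66, centroid at (55.00, 93.34).
triangular fin: A = ½·40·35 = 700.00, centroid at (123.33, 11.67).
ΣA = 13151.66 cm², ΣAx̄ = 771174.57 cm³, ΣAȳ = 721199.46 cm³.
x̄ = 771174.57/13151.66 = 58.64 cm; ȳ = 721199.46/13151.66 = 54.84 cm.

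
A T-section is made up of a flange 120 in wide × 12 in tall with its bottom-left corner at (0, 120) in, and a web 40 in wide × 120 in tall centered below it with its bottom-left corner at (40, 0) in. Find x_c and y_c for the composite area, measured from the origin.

x_c = 60.00 in, y_c = 75.23 in

web: A = 40 × 120 = 4800.00, centroid at (60.00, 60.00).
flange: A = 120 × 12 = 1440.00, centroid at (60.00, 126.00).
ΣA = 6240.00 in²
ΣAx_c = (4800.00)(60.00) + (1440.00)(60.00) = 374400.00 in³
ΣAy_c = (4800.00)(60.00) + (1440.00)(126.00) = 469440.00 in³
x_c = 374400.00 / 6240.00 = 60.00 in
y_c = 469440.00 / 6240.00 = 75.23 in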